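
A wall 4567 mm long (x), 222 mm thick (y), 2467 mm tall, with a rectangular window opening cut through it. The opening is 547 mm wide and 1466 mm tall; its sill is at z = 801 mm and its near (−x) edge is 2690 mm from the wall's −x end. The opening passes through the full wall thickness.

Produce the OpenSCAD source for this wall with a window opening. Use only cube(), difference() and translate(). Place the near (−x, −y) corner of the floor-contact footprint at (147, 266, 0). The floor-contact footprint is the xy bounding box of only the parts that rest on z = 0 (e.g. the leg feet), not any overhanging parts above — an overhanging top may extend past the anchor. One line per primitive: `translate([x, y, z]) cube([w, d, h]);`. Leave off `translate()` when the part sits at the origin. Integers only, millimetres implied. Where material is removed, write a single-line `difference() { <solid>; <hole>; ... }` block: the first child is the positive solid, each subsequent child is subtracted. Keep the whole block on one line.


difference() { translate([147, 266, 0]) cube([4567, 222, 2467]); translate([2837, 266, 801]) cube([547, 222, 1466]); }


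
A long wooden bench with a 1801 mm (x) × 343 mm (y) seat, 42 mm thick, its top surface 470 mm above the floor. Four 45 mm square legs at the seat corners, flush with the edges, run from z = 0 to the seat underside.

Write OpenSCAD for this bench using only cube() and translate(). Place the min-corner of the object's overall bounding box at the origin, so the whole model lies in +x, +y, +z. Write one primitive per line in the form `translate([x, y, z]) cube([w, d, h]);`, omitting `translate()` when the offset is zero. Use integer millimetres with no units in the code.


translate([0, 0, 428]) cube([1801, 343, 42]);
cube([45, 45, 428]);
translate([0, 298, 0]) cube([45, 45, 428]);
translate([1756, 0, 0]) cube([45, 45, 428]);
translate([1756, 298, 0]) cube([45, 45, 428]);


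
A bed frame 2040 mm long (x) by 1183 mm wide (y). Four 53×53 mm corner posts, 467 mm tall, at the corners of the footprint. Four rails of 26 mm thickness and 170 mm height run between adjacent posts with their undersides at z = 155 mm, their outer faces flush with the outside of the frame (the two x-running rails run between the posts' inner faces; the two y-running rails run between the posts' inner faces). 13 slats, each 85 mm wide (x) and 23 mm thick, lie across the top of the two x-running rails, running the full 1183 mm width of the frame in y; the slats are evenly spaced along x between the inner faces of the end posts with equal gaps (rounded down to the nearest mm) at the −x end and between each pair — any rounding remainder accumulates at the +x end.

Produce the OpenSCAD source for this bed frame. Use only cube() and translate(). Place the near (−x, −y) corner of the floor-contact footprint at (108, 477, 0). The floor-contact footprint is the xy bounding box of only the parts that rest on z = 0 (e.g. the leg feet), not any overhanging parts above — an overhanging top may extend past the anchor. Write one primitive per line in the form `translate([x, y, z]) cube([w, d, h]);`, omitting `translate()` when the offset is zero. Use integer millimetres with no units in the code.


translate([108, 477, 0]) cube([53, 53, 467]);
translate([108, 1607, 0]) cube([53, 53, 467]);
translate([2095, 477, 0]) cube([53, 53, 467]);
translate([2095, 1607, 0]) cube([53, 53, 467]);
translate([161, 477, 155]) cube([1934, 26, 170]);
translate([161, 1634, 155]) cube([1934, 26, 170]);
translate([108, 530, 155]) cube([26, 1077, 170]);
translate([2122, 530, 155]) cube([26, 1077, 170]);
translate([220, 477, 325]) cube([85, 1183, 23]);
translate([364, 477, 325]) cube([85, 1183, 23]);
translate([508, 477, 325]) cube([85, 1183, 23]);
translate([652, 477, 325]) cube([85, 1183, 23]);
translate([796, 477, 325]) cube([85, 1183, 23]);
translate([940, 477, 325]) cube([85, 1183, 23]);
translate([1084, 477, 325]) cube([85, 1183, 23]);
translate([1228, 477, 325]) cube([85, 1183, 23]);
translate([1372, 477, 325]) cube([85, 1183, 23]);
translate([1516, 477, 325]) cube([85, 1183, 23]);
translate([1660, 477, 325]) cube([85, 1183, 23]);
translate([1804, 477, 325]) cube([85, 1183, 23]);
translate([1948, 477, 325]) cube([85, 1183, 23]);


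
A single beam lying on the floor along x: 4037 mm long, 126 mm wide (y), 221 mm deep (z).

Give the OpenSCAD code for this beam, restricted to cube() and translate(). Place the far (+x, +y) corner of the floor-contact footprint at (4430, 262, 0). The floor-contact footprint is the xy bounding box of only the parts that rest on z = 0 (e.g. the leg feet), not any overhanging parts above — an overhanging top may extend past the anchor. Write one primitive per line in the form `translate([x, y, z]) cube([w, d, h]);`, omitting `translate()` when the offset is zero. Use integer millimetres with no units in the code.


translate([393, 136, 0]) cube([4037, 126, 221]);


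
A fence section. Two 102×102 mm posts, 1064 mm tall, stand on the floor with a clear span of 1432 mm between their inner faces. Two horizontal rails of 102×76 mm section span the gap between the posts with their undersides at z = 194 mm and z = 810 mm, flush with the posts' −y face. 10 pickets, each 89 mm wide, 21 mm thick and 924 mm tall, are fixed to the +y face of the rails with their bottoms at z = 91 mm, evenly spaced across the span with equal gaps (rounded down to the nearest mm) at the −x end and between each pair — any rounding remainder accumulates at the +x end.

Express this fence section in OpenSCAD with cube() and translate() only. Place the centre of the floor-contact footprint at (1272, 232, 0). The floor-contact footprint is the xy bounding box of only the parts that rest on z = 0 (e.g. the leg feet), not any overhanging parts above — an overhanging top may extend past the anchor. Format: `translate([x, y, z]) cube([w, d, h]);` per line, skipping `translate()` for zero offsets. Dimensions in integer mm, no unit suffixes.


translate([454, 181, 0]) cube([102, 102, 1064]);
translate([1988, 181, 0]) cube([102, 102, 1064]);
translate([556, 181, 194]) cube([1432, 102, 76]);
translate([556, 181, 810]) cube([1432, 102, 76]);
translate([605, 283, 91]) cube([89, 21, 924]);
translate([743, 283, 91]) cube([89, 21, 924]);
translate([881, 283, 91]) cube([89, 21, 924]);
translate([1019, 283, 91]) cube([89, 21, 924]);
translate([1157, 283, 91]) cube([89, 21, 924]);
translate([1295, 283, 91]) cube([89, 21, 924]);
translate([1433, 283, 91]) cube([89, 21, 924]);
translate([1571, 283, 91]) cube([89, 21, 924]);
translate([1709, 283, 91]) cube([89, 21, 924]);
translate([1847, 283, 91]) cube([89, 21, 924]);


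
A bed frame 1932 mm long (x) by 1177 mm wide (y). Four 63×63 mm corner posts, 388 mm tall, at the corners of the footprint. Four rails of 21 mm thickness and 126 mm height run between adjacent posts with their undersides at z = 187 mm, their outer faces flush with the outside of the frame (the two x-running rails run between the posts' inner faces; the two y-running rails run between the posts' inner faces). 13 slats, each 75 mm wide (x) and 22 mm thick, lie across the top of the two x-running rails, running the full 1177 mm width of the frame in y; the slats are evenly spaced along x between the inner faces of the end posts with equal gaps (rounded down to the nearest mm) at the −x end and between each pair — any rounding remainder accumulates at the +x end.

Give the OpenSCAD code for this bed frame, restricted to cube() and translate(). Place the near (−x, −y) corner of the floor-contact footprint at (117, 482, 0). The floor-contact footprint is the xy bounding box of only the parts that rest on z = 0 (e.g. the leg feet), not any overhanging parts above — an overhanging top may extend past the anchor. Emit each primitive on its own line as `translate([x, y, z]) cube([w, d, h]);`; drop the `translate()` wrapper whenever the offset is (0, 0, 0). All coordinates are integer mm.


// slat z = rail_z + rail_h = 187 + 126 = 313
// slat gap = ⌊(1806 − 13·75) / 14⌋ = 59
translate([117, 482, 0]) cube([63, 63, 388]);
translate([117, 1596, 0]) cube([63, 63, 388]);
translate([1986, 482, 0]) cube([63, 63, 388]);
translate([1986, 1596, 0]) cube([63, 63, 388]);
translate([180, 482, 187]) cube([1806, 21, 126]);
translate([180, 1638, 187]) cube([1806, 21, 126]);
translate([117, 545, 187]) cube([21, 1051, 126]);
translate([2028, 545, 187]) cube([21, 1051, 126]);
translate([239, 482, 313]) cube([75, 1177, 22]);
translate([373, 482, 313]) cube([75, 1177, 22]);
translate([507, 482, 313]) cube([75, 1177, 22]);
translate([641, 482, 313]) cube([75, 1177, 22]);
translate([775, 482, 313]) cube([75, 1177, 22]);
translate([909, 482, 313]) cube([75, 1177, 22]);
translate([1043, 482, 313]) cube([75, 1177, 22]);
translate([1177, 482, 313]) cube([75, 1177, 22]);
translate([1311, 482, 313]) cube([75, 1177, 22]);
translate([1445, 482, 313]) cube([75, 1177, 22]);
translate([1579, 482, 313]) cube([75, 1177, 22]);
translate([1713, 482, 313]) cube([75, 1177, 22]);
translate([1847, 482, 313]) cube([75, 1177, 22]);


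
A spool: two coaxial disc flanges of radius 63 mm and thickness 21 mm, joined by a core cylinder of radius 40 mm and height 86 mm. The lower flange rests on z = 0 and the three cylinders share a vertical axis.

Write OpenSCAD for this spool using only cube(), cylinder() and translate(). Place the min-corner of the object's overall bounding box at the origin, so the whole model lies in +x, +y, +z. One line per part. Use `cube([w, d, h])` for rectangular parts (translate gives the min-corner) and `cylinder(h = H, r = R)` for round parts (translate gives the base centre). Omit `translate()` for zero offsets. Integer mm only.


translate([63, 63, 0]) cylinder(h = 21, r = 63);
translate([63, 63, 21]) cylinder(h = 86, r = 40);
translate([63, 63, 107]) cylinder(h = 21, r = 63);


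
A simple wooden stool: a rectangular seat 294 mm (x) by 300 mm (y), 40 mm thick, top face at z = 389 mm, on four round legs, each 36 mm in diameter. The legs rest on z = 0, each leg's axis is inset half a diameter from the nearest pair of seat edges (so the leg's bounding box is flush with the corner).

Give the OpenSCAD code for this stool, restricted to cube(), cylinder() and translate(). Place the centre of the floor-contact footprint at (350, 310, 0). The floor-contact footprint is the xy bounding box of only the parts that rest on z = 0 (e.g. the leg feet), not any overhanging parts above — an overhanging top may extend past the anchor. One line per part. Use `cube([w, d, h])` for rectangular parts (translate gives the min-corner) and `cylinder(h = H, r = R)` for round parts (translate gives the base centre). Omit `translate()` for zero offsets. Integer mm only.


translate([203, 160, 349]) cube([294, 300, 40]);
translate([221, 178, 0]) cylinder(h = 349, r = 18);
translate([479, 178, 0]) cylinder(h = 349, r = 18);
translate([221, 442, 0]) cylinder(h = 349, r = 18);
translate([479, 442, 0]) cylinder(h = 349, r = 18);


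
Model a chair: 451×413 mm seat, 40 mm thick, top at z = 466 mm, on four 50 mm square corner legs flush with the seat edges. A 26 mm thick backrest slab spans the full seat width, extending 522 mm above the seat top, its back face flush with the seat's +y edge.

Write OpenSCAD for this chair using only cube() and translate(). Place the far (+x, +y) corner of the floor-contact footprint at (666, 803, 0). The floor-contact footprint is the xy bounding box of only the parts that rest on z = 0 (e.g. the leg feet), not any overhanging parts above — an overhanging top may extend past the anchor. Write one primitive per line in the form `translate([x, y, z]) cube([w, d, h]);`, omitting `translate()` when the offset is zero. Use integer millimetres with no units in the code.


translate([215, 390, 426]) cube([451, 413, 40]);
translate([215, 390, 0]) cube([50, 50, 426]);
translate([616, 390, 0]) cube([50, 50, 426]);
translate([215, 753, 0]) cube([50, 50, 426]);
translate([616, 753, 0]) cube([50, 50, 426]);
translate([215, 777, 466]) cube([451, 26, 522]);


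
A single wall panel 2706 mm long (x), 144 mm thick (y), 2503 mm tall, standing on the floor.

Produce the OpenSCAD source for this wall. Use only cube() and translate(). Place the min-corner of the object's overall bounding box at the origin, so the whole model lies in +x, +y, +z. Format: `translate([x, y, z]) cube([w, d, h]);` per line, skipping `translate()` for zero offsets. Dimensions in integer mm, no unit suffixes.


cube([2706, 144, 2503]);


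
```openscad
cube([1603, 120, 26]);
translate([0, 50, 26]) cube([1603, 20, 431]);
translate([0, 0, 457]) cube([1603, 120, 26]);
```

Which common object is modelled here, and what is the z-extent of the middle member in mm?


An I-beam. The web height is 431 mm.

Two wide flanges with a thin centred web — an I-beam. Overall 483 mm minus two 26 mm flanges gives a web of 483 − 2·26 = 431 mm.


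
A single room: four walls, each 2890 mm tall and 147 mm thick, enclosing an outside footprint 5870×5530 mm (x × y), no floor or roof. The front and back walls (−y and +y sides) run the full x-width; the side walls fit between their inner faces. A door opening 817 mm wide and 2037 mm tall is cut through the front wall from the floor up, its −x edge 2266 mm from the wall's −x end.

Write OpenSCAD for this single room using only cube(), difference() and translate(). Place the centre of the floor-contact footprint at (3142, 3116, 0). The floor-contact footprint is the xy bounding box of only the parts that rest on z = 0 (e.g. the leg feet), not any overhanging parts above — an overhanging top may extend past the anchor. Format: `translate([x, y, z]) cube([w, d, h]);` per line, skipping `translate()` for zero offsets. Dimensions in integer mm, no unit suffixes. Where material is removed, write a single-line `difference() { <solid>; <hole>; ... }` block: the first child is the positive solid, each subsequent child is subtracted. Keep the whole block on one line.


difference() { translate([207, 351, 0]) cube([5870, 147, 2890]); translate([2473, 351, 0]) cube([817, 147, 2037]); }
translate([207, 5734, 0]) cube([5870, 147, 2890]);
translate([207, 498, 0]) cube([147, 5236, 2890]);
translate([5930, 498, 0]) cube([147, 5236, 2890]);


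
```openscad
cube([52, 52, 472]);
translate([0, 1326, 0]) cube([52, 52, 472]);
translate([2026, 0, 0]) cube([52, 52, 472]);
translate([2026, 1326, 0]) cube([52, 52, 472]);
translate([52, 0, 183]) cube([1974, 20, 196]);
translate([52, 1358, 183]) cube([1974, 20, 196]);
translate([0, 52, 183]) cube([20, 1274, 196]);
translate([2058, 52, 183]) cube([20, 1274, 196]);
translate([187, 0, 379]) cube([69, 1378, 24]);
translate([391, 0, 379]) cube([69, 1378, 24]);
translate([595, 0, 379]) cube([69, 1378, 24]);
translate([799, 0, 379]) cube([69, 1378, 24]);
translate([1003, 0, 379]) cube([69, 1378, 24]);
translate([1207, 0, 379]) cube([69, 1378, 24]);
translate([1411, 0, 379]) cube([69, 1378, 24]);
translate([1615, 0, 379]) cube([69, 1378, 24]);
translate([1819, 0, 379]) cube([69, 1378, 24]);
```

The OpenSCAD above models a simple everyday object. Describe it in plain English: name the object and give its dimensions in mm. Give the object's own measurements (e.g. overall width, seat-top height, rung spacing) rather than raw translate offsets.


A bed frame 2078 mm long (x) by 1378 mm wide (y). Four 52×52 mm corner posts, 472 mm tall, at the corners of the footprint. Four rails of 20 mm thickness and 196 mm height run between adjacent posts with their undersides at z = 183 mm, their outer faces flush with the outside of the frame (the two x-running rails run between the posts' inner faces; the two y-running rails run between the posts' inner faces). 9 slats, each 69 mm wide (x) and 24 mm thick, lie across the top of the two x-running rails, running the full 1378 mm width of the frame in y; along x they sit between the end posts with a 135 mm gap after the −x posts and between neighbouring slats, leaving 138 mm before the +x posts.


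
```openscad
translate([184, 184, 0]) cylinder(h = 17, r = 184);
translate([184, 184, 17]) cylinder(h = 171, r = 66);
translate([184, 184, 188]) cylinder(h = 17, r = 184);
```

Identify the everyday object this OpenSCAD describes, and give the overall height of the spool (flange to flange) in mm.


A spool. The overall height is 205 mm.

Three coaxial cylinders, large–small–large — a spool. Two 17 mm flanges and a 171 mm core give 17 + 171 + 17 = 205 mm.


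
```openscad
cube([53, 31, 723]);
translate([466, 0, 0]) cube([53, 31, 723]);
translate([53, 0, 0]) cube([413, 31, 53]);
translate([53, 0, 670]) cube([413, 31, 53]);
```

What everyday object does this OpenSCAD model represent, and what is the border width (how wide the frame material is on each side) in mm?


A picture frame. The border width is 53 mm.

Four thin pieces enclosing a rectangular opening — a picture frame. The two full-height stiles are 723 mm tall; the top rail sits at z = 670 and is 53 mm tall, so the border above the opening is 723 − 670 = 53 mm, matching the stile x-width.


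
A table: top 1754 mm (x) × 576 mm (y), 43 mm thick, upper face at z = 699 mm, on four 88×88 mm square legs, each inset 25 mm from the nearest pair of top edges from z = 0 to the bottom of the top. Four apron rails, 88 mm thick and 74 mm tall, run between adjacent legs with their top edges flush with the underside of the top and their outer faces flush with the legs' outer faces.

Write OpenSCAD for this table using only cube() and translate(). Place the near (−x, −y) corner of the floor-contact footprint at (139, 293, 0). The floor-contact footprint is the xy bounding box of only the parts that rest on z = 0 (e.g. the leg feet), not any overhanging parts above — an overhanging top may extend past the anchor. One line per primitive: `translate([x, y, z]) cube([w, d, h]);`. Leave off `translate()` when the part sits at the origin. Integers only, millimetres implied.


translate([114, 268, 656]) cube([1754, 576, 43]);
translate([139, 293, 0]) cube([88, 88, 656]);
translate([1755, 293, 0]) cube([88, 88, 656]);
translate([139, 731, 0]) cube([88, 88, 656]);
translate([1755, 731, 0]) cube([88, 88, 656]);
translate([227, 293, 582]) cube([1528, 88, 74]);
translate([227, 731, 582]) cube([1528, 88, 74]);
translate([139, 381, 582]) cube([88, 350, 74]);
translate([1755, 381, 582]) cube([88, 350, 74]);


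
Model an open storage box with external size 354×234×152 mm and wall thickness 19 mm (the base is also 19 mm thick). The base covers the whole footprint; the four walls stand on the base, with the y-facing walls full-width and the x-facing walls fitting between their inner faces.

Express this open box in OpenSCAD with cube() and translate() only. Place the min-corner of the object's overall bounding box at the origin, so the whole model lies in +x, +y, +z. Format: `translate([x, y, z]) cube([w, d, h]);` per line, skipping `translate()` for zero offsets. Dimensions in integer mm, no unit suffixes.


cube([354, 234, 19]);
translate([0, 0, 19]) cube([354, 19, 133]);
translate([0, 215, 19]) cube([354, 19, 133]);
translate([0, 19, 19]) cube([19, 196, 133]);
translate([335, 19, 19]) cube([19, 196, 133]);


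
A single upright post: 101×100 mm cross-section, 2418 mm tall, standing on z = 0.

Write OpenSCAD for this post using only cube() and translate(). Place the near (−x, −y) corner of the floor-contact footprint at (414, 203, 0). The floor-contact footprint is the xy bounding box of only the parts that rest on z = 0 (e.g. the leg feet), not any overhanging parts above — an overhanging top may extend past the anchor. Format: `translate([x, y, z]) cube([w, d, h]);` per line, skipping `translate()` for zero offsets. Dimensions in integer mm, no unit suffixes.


translate([414, 203, 0]) cube([101, 100, 2418]);


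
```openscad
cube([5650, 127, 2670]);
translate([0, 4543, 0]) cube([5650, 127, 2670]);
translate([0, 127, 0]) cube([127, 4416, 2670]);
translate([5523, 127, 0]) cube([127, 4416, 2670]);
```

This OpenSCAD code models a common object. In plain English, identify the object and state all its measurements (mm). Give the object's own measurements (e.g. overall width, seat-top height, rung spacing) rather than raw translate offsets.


The wall frame of a small rectangular building: four walls, each 2670 mm tall and 127 mm thick, enclosing a footprint 5650 mm (x) by 4670 mm (y) outside-to-outside, with no floor or roof. The front and back walls (the −y and +y sides) span the full width; the two side walls fit between them.


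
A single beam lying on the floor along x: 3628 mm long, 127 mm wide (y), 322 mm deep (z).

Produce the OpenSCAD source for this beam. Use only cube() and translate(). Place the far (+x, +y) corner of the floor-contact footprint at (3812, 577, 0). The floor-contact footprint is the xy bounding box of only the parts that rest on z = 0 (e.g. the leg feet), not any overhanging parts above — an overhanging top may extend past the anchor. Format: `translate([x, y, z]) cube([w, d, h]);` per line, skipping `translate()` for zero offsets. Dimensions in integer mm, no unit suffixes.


translate([184, 450, 0]) cube([3628, 127, 322]);


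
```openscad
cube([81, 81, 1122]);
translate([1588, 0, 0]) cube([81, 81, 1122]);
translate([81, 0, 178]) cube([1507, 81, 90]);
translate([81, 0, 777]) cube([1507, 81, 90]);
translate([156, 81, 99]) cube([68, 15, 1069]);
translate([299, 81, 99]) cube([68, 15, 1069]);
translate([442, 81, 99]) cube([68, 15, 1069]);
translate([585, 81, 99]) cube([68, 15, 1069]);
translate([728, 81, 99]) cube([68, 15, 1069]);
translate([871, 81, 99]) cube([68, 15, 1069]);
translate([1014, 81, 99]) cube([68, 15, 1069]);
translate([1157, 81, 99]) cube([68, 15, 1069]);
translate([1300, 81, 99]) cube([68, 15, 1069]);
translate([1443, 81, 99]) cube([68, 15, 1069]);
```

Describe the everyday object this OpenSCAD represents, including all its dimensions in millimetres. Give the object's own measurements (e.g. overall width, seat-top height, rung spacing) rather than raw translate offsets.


A fence section. Two 81×81 mm posts, 1122 mm tall, stand on the floor with a clear span of 1507 mm between their inner faces. Two horizontal rails of 81×90 mm section span the gap between the posts with their undersides at z = 178 mm and z = 777 mm, flush with the posts' −y face. 10 pickets, each 68 mm wide, 15 mm thick and 1069 mm tall, are fixed to the +y face of the rails with their bottoms at z = 99 mm, spaced across the span with a 75 mm gap after the −x post and between neighbouring pickets, with 77 mm left before the +x post.


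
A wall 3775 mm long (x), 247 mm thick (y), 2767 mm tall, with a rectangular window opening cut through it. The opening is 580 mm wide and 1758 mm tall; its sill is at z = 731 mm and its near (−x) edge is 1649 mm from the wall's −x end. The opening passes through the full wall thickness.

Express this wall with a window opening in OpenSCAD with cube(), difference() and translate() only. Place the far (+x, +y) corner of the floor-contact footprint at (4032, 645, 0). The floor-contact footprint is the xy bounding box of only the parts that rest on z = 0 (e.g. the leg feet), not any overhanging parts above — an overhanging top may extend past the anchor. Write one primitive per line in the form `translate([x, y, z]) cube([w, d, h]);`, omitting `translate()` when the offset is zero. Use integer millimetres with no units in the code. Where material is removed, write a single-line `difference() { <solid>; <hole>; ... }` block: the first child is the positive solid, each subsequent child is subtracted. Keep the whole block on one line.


difference() { translate([257, 398, 0]) cube([3775, 247, 2767]); translate([1906, 398, 731]) cube([580, 247, 1758]); }


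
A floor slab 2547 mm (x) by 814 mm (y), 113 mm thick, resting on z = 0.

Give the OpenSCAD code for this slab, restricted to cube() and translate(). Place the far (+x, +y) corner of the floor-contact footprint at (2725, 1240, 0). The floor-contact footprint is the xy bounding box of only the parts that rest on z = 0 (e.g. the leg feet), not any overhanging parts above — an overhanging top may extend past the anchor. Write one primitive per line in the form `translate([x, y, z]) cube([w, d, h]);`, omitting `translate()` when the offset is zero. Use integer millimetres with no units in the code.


translate([178, 426, 0]) cube([2547, 814, 113]);


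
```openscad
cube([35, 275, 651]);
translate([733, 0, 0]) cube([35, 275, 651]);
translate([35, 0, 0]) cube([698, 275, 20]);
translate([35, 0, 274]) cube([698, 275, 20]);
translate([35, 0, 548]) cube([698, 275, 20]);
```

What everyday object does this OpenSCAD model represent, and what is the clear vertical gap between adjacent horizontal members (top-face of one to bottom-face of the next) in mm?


A bookshelf. The clear shelf gap is 254 mm.

Two tall side panels with 3 horizontal boards between them — a bookshelf. The first two shelf undersides are at z = 0 and z = 274; with shelf thickness 20, the clear gap is 274 − 0 − 20 = 254 mm.


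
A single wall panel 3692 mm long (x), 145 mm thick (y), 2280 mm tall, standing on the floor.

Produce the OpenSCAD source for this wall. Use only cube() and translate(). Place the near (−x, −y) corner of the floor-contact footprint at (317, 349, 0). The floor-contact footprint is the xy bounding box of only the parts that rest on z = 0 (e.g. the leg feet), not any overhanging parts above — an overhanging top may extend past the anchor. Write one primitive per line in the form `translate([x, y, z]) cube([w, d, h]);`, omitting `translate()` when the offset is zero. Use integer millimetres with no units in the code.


translate([317, 349, 0]) cube([3692, 145, 2280]);


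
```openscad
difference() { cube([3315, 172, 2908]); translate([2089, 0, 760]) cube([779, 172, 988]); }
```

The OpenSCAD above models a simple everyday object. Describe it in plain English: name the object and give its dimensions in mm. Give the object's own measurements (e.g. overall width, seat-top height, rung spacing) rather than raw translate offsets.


A wall 3315 mm long (x), 172 mm thick (y), 2908 mm tall, with a rectangular window opening cut through it. The opening is 779 mm wide and 988 mm tall; its sill is at z = 760 mm and its near (−x) edge is 2089 mm from the wall's −x end. The opening passes through the full wall thickness.


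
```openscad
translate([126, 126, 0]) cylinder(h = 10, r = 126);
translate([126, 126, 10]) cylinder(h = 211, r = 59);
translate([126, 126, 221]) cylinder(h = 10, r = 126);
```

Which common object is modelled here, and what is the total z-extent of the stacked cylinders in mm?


A spool. The overall height is 231 mm.

Three coaxial cylinders, large–small–large — a spool. Two 10 mm flanges and a 211 mm core give 10 + 211 + 10 = 231 mm.


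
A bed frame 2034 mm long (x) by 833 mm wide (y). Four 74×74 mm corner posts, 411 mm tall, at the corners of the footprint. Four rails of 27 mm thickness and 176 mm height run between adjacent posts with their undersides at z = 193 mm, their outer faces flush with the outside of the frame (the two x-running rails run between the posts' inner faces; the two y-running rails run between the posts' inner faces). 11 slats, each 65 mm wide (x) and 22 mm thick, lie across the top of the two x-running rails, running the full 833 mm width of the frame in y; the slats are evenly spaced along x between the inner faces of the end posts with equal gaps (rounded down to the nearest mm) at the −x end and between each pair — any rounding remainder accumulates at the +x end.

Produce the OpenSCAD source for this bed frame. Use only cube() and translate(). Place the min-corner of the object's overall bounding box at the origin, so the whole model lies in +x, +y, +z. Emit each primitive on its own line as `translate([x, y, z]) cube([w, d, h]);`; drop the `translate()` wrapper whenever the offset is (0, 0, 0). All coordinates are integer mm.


// slat z = rail_z + rail_h = 193 + 176 = 369
// slat gap = ⌊(1886 − 11·65) / 12⌋ = 97
cube([74, 74, 411]);
translate([0, 759, 0]) cube([74, 74, 411]);
translate([1960, 0, 0]) cube([74, 74, 411]);
translate([1960, 759, 0]) cube([74, 74, 411]);
translate([74, 0, 193]) cube([1886, 27, 176]);
translate([74, 806, 193]) cube([1886, 27, 176]);
translate([0, 74, 193]) cube([27, 685, 176]);
translate([2007, 74, 193]) cube([27, 685, 176]);
translate([171, 0, 369]) cube([65, 833, 22]);
translate([333, 0, 369]) cube([65, 833, 22]);
translate([495, 0, 369]) cube([65, 833, 22]);
translate([657, 0, 369]) cube([65, 833, 22]);
translate([819, 0, 369]) cube([65, 833, 22]);
translate([981, 0, 369]) cube([65, 833, 22]);
translate([1143, 0, 369]) cube([65, 833, 22]);
translate([1305, 0, 369]) cube([65, 833, 22]);
translate([1467, 0, 369]) cube([65, 833, 22]);
translate([1629, 0, 369]) cube([65, 833, 22]);
translate([1791, 0, 369]) cube([65, 833, 22]);


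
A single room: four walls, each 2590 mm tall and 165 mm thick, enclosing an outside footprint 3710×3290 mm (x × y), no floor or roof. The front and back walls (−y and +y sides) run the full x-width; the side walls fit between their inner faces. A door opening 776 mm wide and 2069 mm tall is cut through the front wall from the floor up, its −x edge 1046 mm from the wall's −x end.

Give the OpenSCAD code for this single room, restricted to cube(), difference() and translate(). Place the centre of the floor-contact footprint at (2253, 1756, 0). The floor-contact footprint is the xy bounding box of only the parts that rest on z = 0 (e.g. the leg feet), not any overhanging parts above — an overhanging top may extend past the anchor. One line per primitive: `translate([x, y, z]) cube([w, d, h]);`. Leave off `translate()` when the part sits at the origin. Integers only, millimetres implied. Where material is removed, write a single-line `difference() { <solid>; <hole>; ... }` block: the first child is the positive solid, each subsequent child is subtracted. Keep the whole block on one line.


difference() { translate([398, 111, 0]) cube([3710, 165, 2590]); translate([1444, 111, 0]) cube([776, 165, 2069]); }
translate([398, 3236, 0]) cube([3710, 165, 2590]);
translate([398, 276, 0]) cube([165, 2960, 2590]);
translate([3943, 276, 0]) cube([165, 2960, 2590]);


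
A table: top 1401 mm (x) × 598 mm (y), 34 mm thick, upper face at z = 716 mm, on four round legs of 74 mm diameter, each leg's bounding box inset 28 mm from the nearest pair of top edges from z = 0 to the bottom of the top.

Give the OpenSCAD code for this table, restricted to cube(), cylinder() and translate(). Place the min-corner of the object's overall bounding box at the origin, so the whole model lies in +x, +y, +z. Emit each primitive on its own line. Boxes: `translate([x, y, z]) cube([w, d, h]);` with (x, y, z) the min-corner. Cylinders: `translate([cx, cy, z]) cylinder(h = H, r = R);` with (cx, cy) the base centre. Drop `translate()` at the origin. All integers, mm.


translate([0, 0, 682]) cube([1401, 598, 34]);
translate([65, 65, 0]) cylinder(h = 682, r = 37);
translate([1336, 65, 0]) cylinder(h = 682, r = 37);
translate([65, 533, 0]) cylinder(h = 682, r = 37);
translate([1336, 533, 0]) cylinder(h = 682, r = 37);


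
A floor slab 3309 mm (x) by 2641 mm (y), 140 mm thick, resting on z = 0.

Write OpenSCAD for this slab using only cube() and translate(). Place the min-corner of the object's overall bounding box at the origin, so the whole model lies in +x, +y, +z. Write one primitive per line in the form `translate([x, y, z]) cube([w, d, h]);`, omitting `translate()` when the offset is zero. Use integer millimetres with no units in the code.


cube([3309, 2641, 140]);


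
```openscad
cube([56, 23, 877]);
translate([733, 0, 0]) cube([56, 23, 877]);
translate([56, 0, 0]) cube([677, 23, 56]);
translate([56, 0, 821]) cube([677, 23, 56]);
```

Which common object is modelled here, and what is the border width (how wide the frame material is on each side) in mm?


A picture frame. The border width is 56 mm.

Four thin pieces enclosing a rectangular opening — a picture frame. The two full-height stiles are 877 mm tall; the top rail sits at z = 821 and is 56 mm tall, so the border above the opening is 877 − 821 = 56 mm, matching the stile x-width.


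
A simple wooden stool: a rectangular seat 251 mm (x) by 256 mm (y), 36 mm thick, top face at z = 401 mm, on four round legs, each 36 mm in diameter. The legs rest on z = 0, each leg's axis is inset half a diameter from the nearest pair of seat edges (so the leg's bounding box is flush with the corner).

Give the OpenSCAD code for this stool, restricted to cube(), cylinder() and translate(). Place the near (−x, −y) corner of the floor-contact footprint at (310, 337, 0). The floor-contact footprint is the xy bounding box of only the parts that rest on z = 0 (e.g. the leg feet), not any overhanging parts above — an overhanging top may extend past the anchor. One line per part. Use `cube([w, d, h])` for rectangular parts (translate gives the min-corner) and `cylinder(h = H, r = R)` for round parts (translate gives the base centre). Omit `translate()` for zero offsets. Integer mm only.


translate([310, 337, 365]) cube([251, 256, 36]);
translate([328, 355, 0]) cylinder(h = 365, r = 18);
translate([543, 355, 0]) cylinder(h = 365, r = 18);
translate([328, 575, 0]) cylinder(h = 365, r = 18);
translate([543, 575, 0]) cylinder(h = 365, r = 18);


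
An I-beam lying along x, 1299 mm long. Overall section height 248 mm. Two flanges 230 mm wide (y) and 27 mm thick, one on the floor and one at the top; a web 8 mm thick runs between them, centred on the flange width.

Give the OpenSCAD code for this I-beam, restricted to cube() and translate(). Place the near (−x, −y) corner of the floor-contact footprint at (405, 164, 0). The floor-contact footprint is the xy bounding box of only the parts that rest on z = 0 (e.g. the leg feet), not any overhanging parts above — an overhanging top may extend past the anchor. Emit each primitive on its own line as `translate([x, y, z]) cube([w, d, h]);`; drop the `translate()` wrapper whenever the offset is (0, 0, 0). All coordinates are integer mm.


translate([405, 164, 0]) cube([1299, 230, 27]);
translate([405, 275, 27]) cube([1299, 8, 194]);
translate([405, 164, 221]) cube([1299, 230, 27]);


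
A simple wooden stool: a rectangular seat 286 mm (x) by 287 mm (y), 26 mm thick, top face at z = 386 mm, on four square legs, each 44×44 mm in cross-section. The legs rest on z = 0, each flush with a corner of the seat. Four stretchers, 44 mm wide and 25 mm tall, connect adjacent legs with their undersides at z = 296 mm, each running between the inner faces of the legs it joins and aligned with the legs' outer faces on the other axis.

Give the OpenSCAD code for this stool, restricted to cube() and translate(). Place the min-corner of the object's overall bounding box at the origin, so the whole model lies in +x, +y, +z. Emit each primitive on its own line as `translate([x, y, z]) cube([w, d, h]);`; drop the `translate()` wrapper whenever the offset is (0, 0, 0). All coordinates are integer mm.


translate([0, 0, 360]) cube([286, 287, 26]);
cube([44, 44, 360]);
translate([242, 0, 0]) cube([44, 44, 360]);
translate([0, 243, 0]) cube([44, 44, 360]);
translate([242, 243, 0]) cube([44, 44, 360]);
translate([44, 0, 296]) cube([198, 44, 25]);
translate([44, 243, 296]) cube([198, 44, 25]);
translate([0, 44, 296]) cube([44, 199, 25]);
translate([242, 44, 296]) cube([44, 199, 25]);


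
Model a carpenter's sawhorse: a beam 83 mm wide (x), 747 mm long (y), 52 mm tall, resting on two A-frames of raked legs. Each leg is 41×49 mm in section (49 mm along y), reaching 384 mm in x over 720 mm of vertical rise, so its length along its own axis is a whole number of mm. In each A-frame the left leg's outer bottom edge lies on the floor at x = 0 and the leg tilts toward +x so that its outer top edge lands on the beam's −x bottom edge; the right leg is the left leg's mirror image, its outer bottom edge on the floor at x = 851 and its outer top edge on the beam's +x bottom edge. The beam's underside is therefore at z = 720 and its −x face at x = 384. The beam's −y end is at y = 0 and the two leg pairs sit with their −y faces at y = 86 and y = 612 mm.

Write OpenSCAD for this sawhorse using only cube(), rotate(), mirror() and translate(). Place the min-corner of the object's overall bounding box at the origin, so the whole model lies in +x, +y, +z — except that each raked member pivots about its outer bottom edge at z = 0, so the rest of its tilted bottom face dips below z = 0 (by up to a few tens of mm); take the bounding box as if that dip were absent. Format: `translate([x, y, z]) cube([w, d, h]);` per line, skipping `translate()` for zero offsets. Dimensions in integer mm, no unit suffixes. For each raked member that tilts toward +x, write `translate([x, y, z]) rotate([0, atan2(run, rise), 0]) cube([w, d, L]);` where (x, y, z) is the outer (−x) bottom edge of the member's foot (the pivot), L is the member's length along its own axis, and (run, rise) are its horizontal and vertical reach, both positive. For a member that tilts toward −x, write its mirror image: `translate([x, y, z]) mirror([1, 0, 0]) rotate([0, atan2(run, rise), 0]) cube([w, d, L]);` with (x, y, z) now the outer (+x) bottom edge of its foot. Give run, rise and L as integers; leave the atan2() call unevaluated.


translate([384, 0, 720]) cube([83, 747, 52]);
translate([0, 86, 0]) rotate([0, atan2(384, 720), 0]) cube([41, 49, 816]);
translate([851, 86, 0]) mirror([1, 0, 0]) rotate([0, atan2(384, 720), 0]) cube([41, 49, 816]);
translate([0, 612, 0]) rotate([0, atan2(384, 720), 0]) cube([41, 49, 816]);
translate([851, 612, 0]) mirror([1, 0, 0]) rotate([0, atan2(384, 720), 0]) cube([41, 49, 816]);


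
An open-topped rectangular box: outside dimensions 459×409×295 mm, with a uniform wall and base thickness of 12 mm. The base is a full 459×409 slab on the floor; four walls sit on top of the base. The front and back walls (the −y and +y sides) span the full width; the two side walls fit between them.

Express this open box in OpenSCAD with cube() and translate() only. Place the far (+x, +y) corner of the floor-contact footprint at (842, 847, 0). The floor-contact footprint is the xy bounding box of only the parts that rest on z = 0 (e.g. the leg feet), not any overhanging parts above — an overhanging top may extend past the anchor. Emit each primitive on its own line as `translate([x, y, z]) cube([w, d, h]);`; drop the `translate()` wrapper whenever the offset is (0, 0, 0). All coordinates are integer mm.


translate([383, 438, 0]) cube([459, 409, 12]);
translate([383, 438, 12]) cube([459, 12, 283]);
translate([383, 835, 12]) cube([459, 12, 283]);
translate([383, 450, 12]) cube([12, 385, 283]);
translate([830, 450, 12]) cube([12, 385, 283]);


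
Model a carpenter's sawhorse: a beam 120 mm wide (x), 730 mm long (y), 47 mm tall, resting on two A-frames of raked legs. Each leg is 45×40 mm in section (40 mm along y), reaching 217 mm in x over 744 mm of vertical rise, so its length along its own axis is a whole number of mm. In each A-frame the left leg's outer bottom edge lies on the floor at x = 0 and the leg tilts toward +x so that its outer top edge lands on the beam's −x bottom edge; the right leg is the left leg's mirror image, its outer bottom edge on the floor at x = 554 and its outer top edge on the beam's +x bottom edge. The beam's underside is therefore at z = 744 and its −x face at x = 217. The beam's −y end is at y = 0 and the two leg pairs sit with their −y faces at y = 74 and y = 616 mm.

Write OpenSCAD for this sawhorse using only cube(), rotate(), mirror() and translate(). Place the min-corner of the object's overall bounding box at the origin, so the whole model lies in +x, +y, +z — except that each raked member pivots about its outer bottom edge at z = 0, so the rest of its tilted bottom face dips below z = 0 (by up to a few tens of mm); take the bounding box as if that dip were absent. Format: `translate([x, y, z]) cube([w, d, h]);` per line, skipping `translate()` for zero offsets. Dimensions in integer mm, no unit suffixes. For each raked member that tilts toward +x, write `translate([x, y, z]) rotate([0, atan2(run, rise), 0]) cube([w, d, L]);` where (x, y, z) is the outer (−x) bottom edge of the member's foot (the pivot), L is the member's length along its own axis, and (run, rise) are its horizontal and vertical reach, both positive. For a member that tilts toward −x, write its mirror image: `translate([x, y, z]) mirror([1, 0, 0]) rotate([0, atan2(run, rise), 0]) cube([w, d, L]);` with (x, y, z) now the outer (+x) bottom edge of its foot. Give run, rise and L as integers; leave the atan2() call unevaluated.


translate([217, 0, 744]) cube([120, 730, 47]);
translate([0, 74, 0]) rotate([0, atan2(217, 744), 0]) cube([45, 40, 775]);
translate([554, 74, 0]) mirror([1, 0, 0]) rotate([0, atan2(217, 744), 0]) cube([45, 40, 775]);
translate([0, 616, 0]) rotate([0, atan2(217, 744), 0]) cube([45, 40, 775]);
translate([554, 616, 0]) mirror([1, 0, 0]) rotate([0, atan2(217, 744), 0]) cube([45, 40, 775]);
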